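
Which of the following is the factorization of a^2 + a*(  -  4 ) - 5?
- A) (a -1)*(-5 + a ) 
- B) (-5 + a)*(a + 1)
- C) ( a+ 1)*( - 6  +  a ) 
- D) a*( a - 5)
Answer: B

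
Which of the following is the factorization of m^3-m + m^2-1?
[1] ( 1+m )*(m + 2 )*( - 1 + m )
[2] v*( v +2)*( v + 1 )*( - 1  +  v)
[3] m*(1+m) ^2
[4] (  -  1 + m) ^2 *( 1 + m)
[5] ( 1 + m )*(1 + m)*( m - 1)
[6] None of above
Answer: 5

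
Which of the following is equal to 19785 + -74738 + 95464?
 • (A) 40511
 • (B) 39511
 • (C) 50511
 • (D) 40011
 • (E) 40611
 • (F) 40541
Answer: A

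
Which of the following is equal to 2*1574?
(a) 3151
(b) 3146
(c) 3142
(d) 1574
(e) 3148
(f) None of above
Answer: e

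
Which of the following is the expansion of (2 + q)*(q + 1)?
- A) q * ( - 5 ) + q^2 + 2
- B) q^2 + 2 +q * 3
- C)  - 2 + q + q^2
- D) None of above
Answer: B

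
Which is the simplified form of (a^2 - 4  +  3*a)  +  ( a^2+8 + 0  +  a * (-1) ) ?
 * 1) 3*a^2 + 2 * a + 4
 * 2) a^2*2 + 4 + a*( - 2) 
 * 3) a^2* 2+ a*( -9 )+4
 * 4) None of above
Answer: 4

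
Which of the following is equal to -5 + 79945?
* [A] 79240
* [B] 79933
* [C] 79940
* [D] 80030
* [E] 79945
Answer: C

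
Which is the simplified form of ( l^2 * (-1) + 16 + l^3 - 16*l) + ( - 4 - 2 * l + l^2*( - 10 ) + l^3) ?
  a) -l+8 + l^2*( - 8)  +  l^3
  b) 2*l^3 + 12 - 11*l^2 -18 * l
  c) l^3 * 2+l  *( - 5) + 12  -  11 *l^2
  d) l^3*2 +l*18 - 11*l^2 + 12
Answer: b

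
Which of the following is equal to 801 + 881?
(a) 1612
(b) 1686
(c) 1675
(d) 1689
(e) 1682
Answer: e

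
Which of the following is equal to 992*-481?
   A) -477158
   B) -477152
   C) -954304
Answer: B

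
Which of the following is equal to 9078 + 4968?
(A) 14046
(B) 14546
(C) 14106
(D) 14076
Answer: A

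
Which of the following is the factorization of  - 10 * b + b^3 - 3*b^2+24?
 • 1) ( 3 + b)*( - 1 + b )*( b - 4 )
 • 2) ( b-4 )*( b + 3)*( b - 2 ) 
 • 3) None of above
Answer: 2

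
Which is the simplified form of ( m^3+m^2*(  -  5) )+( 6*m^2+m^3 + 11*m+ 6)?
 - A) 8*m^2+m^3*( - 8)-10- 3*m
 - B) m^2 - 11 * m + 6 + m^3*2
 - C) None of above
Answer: C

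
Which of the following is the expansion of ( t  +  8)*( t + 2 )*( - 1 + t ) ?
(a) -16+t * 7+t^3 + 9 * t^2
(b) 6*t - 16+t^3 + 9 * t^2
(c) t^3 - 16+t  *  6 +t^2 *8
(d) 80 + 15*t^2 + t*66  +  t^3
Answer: b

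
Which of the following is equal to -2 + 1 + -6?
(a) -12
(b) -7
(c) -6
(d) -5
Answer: b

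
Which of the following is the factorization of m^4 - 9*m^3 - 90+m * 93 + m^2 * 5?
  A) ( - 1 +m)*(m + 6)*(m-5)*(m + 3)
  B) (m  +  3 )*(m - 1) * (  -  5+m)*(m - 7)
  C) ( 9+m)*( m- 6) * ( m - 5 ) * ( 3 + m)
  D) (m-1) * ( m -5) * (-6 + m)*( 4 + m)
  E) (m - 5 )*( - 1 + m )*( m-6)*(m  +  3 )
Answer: E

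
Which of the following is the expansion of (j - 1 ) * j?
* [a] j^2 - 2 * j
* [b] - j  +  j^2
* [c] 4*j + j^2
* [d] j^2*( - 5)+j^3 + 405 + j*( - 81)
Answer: b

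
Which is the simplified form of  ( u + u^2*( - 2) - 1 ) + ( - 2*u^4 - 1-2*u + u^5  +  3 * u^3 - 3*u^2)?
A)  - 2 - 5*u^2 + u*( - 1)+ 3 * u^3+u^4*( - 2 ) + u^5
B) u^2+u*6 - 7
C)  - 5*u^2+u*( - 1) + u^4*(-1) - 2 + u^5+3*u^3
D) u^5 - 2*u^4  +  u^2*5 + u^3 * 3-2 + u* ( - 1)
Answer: A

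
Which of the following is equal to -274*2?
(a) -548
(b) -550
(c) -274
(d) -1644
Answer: a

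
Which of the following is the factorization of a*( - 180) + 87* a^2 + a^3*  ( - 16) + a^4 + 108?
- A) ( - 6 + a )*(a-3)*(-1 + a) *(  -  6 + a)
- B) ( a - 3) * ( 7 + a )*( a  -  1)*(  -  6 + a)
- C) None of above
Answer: A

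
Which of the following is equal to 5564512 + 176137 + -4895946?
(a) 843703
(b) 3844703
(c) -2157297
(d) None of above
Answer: d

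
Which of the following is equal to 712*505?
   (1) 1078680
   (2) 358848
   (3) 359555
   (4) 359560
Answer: 4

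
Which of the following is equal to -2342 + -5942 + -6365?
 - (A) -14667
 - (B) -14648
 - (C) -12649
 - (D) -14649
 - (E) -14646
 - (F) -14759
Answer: D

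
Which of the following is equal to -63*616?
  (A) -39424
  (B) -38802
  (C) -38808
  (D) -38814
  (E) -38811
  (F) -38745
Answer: C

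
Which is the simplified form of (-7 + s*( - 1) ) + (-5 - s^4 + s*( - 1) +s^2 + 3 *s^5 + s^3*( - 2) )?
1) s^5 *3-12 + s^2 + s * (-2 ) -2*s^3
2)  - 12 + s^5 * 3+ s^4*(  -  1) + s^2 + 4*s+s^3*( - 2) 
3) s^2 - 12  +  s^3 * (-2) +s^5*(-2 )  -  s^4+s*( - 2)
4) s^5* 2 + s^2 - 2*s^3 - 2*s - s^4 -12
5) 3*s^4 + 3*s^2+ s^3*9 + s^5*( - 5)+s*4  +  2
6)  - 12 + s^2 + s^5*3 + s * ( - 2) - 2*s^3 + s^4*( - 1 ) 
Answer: 6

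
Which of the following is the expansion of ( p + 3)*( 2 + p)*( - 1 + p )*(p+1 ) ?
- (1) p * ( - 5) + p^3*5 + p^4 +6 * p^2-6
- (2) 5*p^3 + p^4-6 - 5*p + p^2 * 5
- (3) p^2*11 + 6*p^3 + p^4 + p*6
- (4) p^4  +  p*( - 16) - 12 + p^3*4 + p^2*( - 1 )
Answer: 2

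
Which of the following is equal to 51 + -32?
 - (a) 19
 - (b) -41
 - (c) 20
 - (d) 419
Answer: a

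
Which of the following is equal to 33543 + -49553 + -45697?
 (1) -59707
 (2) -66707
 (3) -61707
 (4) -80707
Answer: 3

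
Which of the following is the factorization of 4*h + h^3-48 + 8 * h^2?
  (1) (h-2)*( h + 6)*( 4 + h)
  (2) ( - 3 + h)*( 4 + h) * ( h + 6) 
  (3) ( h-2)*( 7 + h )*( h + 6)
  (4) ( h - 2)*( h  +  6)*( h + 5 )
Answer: 1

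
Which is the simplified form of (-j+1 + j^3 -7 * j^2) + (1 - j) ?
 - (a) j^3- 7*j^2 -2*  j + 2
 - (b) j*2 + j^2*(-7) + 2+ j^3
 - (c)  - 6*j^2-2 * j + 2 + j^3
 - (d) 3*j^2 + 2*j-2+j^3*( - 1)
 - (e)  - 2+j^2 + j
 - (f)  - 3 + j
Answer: a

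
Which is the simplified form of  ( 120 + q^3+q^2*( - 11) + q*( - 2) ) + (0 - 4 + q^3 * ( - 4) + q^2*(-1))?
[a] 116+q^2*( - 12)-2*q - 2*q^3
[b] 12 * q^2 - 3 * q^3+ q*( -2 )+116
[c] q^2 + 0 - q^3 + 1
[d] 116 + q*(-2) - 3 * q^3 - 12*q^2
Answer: d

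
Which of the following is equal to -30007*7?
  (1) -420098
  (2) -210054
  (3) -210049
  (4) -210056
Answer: 3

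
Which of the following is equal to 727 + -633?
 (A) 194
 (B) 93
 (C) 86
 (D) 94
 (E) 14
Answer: D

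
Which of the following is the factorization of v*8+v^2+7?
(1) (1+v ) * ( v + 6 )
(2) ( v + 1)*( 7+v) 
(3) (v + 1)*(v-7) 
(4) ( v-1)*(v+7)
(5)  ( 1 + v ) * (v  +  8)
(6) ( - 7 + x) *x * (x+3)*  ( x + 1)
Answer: 2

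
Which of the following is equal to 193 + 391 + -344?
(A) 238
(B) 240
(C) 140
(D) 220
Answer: B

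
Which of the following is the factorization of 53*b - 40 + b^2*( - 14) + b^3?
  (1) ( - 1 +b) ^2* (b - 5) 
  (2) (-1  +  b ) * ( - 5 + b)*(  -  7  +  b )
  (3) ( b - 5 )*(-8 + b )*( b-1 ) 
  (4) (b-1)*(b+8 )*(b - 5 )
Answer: 3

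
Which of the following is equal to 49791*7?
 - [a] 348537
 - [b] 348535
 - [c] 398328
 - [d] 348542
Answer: a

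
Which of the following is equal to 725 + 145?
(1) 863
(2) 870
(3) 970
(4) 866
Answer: 2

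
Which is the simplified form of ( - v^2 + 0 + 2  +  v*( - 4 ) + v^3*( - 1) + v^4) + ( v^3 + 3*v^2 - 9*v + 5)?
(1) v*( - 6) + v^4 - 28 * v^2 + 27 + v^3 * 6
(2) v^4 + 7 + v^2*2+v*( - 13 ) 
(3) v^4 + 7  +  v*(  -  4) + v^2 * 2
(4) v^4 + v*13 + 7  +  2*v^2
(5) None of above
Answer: 2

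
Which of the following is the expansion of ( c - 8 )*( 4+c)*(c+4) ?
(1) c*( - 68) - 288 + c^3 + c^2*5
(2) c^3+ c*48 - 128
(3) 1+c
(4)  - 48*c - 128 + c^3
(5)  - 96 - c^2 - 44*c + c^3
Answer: 4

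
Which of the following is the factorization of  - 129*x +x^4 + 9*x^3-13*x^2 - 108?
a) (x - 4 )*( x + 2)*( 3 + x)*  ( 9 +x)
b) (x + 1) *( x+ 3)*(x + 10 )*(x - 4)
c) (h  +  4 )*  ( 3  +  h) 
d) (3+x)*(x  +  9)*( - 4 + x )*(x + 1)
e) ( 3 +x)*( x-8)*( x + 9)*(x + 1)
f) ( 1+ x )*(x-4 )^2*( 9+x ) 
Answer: d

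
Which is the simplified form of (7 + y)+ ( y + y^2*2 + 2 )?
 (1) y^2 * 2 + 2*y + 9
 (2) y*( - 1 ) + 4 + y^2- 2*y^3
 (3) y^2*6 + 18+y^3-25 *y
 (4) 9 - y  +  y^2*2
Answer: 1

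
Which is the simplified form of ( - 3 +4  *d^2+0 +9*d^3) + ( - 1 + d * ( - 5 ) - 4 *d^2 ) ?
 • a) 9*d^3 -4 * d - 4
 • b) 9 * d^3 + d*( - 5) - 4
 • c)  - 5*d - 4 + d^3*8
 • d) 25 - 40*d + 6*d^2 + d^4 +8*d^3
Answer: b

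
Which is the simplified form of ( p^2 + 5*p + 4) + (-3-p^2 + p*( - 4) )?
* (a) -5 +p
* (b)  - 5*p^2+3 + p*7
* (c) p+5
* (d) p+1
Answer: d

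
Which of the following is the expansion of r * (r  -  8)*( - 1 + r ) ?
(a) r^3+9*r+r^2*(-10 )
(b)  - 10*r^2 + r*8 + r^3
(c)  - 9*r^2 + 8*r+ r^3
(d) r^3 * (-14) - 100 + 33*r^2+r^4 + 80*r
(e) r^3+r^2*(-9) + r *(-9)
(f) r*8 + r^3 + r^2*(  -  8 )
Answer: c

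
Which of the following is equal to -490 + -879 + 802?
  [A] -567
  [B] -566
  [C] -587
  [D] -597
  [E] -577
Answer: A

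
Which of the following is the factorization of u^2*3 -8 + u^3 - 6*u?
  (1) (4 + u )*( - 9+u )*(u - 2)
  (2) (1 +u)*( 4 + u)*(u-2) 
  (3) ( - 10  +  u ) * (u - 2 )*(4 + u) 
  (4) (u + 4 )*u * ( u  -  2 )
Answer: 2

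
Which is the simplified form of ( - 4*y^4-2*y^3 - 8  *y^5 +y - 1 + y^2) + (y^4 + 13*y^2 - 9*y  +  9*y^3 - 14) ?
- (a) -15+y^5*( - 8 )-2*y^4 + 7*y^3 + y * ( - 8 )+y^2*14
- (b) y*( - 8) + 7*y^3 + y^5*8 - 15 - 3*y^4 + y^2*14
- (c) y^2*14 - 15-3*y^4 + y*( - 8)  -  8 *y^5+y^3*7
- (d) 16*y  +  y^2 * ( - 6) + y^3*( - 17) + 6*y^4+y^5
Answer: c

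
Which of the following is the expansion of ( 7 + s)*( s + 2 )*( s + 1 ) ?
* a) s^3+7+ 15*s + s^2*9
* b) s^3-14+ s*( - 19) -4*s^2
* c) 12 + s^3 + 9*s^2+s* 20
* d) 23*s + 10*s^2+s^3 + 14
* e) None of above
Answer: d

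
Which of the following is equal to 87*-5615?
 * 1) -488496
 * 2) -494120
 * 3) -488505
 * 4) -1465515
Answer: 3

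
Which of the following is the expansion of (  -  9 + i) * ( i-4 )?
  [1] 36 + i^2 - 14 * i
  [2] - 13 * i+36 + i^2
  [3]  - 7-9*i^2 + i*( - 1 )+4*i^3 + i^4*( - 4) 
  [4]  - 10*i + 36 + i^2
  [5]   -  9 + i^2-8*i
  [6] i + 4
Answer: 2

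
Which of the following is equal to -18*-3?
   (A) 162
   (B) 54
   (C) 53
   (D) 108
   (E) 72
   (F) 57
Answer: B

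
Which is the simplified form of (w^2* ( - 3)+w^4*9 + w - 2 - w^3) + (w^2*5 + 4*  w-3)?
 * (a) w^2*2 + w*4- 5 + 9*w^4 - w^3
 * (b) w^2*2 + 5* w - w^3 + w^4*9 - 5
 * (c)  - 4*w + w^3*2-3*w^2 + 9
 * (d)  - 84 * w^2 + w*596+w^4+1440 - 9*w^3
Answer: b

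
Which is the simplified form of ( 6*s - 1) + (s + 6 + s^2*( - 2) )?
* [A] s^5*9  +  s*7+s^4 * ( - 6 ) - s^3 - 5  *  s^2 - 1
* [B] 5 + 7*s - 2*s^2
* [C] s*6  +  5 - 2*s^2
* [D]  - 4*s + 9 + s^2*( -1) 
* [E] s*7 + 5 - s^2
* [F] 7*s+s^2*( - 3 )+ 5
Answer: B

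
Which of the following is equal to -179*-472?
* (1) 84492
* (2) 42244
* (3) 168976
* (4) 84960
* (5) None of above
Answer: 5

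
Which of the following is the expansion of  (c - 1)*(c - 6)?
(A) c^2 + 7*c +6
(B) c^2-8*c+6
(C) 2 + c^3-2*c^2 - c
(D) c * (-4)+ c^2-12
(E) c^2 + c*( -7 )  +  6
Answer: E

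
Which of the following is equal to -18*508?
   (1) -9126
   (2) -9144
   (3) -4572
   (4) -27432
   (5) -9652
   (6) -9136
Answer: 2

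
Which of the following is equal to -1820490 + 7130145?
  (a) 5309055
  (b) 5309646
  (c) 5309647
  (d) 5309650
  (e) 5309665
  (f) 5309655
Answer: f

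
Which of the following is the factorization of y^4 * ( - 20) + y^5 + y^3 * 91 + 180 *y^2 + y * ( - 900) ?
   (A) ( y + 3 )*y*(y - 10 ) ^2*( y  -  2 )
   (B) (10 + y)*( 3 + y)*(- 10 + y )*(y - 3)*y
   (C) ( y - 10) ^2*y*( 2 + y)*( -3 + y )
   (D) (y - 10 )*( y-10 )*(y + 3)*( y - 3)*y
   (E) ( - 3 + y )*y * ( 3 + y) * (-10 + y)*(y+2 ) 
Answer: D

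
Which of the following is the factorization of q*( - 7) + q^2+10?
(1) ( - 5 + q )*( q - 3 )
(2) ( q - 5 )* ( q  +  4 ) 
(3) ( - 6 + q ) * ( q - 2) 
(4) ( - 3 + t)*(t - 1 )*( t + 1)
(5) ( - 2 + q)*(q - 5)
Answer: 5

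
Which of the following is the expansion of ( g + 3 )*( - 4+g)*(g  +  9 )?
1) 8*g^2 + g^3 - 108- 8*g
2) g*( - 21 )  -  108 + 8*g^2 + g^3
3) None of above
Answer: 2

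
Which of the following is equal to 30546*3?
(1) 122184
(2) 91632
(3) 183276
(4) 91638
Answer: 4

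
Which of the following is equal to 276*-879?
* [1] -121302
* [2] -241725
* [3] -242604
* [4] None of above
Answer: 3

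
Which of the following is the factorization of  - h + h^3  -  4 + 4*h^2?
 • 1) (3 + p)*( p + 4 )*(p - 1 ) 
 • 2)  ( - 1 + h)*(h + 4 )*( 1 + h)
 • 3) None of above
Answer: 2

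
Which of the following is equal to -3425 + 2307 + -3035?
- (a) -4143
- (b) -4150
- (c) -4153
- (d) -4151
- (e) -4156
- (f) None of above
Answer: c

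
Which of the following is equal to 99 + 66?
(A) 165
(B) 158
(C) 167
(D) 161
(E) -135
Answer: A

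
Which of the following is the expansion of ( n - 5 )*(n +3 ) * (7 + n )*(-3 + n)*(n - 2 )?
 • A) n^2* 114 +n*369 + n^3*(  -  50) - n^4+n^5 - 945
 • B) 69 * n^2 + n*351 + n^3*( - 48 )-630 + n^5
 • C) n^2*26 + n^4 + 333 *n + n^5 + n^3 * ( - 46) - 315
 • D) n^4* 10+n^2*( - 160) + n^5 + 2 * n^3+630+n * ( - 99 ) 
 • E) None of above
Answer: E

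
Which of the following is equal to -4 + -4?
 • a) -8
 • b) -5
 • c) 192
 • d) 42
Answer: a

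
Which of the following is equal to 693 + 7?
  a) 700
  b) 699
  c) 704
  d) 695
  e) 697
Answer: a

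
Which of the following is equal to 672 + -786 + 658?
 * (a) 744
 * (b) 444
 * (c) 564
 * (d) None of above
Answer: d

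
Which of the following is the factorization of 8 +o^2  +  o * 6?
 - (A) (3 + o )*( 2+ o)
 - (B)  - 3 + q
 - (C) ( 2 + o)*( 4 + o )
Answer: C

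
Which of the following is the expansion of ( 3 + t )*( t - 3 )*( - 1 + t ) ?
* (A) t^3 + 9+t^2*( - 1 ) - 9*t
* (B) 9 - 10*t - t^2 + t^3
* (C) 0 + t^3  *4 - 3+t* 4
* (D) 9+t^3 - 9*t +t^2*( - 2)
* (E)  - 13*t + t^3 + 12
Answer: A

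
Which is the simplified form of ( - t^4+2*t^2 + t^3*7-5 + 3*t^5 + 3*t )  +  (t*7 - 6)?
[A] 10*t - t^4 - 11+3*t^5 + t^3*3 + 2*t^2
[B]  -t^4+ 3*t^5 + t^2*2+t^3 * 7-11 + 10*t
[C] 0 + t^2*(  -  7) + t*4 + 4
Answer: B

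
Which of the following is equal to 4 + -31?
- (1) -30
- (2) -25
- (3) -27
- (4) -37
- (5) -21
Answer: 3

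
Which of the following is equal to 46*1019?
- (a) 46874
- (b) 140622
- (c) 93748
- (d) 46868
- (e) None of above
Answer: a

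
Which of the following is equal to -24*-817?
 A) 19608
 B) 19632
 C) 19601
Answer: A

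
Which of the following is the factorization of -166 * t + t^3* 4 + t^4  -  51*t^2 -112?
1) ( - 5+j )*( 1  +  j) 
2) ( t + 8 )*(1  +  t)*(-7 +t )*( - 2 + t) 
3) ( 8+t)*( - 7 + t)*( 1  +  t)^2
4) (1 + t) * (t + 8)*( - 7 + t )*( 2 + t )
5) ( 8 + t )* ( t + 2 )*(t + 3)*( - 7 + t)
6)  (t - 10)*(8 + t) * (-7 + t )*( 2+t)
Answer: 4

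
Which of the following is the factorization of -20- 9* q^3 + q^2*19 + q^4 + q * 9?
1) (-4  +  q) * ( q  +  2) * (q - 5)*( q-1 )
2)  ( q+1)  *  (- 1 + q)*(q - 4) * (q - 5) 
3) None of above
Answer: 2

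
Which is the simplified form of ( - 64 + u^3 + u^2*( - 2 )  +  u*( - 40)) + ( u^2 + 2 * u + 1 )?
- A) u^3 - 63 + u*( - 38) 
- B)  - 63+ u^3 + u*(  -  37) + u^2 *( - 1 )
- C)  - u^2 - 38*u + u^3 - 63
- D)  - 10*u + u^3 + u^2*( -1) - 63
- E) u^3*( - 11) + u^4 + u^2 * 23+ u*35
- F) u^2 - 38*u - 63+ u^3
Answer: C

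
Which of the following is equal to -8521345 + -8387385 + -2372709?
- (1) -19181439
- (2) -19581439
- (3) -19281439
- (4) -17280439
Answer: 3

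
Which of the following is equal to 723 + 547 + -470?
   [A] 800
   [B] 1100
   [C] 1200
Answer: A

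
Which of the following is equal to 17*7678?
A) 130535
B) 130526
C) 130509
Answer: B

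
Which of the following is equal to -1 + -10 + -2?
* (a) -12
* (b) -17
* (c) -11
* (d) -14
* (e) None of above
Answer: e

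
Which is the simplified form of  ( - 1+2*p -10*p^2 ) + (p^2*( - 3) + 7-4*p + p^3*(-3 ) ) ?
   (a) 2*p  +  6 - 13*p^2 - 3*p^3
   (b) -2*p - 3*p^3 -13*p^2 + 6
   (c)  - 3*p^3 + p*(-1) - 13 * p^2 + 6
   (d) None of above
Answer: b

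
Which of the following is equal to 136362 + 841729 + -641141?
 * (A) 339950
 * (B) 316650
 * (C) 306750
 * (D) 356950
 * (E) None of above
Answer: E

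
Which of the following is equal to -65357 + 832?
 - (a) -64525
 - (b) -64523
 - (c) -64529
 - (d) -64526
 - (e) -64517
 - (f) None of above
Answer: a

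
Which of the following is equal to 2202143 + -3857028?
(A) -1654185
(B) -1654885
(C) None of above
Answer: B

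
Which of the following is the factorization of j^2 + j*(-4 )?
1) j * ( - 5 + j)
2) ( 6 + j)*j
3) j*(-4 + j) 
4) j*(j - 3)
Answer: 3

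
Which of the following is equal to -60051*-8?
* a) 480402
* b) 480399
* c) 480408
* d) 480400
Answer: c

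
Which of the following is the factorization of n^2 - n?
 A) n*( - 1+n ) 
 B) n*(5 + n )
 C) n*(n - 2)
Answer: A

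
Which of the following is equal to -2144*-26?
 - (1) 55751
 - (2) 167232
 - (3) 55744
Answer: 3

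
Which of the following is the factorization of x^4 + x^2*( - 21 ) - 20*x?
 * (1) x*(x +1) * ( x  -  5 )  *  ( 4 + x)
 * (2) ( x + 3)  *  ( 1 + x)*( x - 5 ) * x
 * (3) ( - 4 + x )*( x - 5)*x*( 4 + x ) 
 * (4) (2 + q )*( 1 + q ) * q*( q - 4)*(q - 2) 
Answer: 1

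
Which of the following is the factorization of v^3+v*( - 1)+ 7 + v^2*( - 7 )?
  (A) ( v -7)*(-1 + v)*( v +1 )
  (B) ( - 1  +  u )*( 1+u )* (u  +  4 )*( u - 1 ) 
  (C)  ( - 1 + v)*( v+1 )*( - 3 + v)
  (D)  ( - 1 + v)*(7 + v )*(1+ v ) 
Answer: A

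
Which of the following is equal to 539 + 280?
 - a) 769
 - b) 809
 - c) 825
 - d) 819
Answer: d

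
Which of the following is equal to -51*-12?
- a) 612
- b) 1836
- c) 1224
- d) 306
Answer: a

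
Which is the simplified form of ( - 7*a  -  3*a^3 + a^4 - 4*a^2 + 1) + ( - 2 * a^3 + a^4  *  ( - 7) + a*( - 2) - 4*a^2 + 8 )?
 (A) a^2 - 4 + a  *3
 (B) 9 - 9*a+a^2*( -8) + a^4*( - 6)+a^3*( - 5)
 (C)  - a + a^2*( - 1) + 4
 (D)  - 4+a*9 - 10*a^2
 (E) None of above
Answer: B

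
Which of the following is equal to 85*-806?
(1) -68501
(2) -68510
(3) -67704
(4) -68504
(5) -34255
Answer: 2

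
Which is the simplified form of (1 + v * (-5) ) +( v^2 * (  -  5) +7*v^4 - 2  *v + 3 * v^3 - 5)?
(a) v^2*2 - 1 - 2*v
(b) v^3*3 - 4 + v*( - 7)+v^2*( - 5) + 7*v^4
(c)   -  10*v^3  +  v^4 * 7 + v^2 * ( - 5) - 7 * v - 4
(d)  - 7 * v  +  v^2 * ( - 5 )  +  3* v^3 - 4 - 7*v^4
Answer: b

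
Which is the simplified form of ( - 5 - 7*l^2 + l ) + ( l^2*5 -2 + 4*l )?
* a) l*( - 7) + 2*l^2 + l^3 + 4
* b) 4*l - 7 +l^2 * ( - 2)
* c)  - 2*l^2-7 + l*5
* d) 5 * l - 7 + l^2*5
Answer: c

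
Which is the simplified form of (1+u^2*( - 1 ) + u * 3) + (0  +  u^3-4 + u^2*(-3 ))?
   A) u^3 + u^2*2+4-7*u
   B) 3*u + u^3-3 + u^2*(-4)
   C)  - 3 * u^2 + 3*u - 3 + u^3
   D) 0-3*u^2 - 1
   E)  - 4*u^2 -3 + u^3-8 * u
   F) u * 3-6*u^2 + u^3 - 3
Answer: B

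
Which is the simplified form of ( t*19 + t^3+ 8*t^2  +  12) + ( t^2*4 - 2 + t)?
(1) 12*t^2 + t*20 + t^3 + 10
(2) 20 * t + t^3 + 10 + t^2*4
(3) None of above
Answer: 1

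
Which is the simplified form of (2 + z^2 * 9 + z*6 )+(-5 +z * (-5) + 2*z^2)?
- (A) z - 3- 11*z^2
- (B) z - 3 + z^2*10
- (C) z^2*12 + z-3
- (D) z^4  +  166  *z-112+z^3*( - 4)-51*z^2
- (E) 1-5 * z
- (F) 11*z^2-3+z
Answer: F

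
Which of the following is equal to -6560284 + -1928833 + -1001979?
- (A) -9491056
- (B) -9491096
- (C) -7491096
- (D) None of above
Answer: B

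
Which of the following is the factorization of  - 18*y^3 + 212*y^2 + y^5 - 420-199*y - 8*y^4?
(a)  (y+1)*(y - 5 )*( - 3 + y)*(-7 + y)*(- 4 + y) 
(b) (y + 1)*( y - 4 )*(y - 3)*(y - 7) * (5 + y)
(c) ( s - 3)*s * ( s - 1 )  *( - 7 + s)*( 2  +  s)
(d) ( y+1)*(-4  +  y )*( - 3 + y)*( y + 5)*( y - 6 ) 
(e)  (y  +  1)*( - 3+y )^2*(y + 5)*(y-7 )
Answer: b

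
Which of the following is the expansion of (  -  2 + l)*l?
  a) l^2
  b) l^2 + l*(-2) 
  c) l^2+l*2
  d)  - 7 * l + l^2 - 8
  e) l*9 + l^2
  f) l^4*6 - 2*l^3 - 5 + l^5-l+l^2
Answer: b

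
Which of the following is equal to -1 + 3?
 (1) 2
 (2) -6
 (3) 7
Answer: 1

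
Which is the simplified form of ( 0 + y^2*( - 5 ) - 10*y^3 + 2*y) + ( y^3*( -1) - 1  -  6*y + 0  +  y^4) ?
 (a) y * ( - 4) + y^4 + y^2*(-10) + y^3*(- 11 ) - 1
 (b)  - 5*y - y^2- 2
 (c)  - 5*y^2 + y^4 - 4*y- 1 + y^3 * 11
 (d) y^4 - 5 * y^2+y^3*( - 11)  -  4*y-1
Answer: d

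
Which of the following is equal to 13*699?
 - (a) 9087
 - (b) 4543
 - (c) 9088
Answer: a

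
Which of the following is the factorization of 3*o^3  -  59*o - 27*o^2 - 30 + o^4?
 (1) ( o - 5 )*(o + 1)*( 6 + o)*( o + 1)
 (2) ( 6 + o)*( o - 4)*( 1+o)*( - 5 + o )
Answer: 1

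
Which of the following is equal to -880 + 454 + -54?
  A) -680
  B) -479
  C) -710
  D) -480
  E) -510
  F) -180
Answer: D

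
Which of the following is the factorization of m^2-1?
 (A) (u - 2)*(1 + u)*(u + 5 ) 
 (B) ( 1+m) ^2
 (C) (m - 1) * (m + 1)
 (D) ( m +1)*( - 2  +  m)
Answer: C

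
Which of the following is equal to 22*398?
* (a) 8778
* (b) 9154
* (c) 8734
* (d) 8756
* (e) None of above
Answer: d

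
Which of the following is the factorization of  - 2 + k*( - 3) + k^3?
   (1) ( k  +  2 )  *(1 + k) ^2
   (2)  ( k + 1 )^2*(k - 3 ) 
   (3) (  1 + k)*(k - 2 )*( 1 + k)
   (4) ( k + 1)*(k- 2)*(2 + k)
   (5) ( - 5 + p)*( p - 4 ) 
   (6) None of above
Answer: 3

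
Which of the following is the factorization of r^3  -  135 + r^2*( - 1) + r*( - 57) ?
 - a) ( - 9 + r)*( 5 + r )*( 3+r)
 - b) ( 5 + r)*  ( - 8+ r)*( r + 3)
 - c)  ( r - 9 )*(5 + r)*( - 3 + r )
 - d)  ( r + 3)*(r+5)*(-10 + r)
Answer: a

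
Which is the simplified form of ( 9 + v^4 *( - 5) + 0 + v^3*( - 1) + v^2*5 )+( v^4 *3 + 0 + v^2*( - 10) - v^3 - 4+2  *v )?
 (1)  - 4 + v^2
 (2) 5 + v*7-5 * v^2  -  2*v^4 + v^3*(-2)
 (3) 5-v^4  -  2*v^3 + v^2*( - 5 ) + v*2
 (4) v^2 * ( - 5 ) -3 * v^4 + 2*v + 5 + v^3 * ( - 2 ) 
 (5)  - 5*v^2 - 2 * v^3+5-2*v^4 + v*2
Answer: 5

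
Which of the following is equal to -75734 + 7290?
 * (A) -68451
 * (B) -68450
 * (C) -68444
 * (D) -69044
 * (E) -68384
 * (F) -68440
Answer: C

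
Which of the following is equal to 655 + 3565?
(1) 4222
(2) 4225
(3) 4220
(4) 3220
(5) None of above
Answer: 3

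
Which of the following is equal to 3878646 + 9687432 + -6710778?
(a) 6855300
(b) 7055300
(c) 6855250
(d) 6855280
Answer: a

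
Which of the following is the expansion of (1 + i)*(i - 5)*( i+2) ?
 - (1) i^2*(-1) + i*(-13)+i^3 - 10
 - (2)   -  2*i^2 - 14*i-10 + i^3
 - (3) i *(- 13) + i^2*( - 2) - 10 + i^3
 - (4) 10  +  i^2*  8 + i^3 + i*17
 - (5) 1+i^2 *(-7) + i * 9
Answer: 3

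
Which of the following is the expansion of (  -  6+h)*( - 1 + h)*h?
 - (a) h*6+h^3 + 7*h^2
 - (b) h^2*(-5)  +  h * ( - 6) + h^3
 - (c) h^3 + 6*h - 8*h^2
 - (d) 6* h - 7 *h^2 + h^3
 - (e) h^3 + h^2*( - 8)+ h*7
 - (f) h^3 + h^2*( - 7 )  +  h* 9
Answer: d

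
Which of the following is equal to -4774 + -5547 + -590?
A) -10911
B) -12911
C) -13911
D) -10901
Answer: A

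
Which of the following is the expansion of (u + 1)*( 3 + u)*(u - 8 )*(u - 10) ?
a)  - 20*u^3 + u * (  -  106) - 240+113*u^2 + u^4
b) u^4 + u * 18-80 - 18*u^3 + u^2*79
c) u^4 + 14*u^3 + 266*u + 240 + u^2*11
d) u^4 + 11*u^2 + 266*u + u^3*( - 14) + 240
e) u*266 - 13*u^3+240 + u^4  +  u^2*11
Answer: d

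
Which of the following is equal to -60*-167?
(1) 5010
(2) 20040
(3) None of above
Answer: 3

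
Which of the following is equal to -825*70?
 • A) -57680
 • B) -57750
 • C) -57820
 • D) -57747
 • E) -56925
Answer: B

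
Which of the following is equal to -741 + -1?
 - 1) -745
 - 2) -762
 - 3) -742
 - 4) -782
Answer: 3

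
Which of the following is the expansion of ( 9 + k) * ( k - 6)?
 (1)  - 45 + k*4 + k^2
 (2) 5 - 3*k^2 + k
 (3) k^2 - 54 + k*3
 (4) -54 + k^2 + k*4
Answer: 3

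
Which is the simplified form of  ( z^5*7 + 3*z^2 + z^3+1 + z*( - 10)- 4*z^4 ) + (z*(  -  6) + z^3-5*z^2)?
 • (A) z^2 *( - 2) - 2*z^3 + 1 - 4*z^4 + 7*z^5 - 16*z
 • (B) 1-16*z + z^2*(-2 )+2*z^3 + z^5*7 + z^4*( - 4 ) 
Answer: B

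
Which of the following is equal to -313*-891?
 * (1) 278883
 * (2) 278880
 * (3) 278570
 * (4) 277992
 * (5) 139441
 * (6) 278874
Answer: 1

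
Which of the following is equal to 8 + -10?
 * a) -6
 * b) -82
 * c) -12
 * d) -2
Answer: d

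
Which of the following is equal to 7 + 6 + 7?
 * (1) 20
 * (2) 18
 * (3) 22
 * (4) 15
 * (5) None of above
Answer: 1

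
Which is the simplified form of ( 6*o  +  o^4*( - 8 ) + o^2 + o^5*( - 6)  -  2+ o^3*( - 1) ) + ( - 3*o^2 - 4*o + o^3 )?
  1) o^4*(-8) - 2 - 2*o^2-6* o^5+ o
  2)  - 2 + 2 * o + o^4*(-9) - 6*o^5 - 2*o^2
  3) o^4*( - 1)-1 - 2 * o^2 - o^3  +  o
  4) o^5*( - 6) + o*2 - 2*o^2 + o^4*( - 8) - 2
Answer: 4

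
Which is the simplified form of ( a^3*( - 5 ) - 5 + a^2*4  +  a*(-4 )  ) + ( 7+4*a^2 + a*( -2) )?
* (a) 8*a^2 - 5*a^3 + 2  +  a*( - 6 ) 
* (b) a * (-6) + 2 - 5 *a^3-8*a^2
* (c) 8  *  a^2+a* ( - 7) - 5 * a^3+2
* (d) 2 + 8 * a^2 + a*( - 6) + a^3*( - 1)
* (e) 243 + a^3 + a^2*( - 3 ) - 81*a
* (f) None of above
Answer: a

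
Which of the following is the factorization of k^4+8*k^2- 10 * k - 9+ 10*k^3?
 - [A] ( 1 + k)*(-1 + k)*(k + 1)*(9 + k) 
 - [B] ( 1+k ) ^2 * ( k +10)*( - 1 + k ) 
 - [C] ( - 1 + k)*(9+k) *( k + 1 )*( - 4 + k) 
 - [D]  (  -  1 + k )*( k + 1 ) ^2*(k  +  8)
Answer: A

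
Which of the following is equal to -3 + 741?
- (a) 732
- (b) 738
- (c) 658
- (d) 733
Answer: b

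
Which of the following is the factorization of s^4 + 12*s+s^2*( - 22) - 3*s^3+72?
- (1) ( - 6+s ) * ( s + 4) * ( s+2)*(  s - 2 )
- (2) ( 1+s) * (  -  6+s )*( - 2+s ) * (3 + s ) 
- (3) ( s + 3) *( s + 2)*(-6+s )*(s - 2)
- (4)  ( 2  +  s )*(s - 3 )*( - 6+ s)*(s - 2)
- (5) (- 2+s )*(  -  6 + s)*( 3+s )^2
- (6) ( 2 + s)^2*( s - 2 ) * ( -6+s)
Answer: 3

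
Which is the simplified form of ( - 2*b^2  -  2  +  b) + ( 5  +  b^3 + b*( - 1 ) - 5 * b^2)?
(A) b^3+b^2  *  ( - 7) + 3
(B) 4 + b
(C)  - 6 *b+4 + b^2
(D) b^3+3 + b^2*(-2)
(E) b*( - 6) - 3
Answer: A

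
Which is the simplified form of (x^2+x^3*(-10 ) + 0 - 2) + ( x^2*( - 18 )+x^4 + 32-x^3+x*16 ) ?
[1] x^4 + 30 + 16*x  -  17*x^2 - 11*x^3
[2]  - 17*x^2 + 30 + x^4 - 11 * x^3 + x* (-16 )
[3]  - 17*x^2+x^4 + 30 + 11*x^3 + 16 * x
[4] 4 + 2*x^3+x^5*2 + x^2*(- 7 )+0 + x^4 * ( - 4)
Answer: 1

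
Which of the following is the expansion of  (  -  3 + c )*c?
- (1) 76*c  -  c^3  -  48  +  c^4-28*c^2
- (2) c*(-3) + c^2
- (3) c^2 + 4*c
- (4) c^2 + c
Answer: 2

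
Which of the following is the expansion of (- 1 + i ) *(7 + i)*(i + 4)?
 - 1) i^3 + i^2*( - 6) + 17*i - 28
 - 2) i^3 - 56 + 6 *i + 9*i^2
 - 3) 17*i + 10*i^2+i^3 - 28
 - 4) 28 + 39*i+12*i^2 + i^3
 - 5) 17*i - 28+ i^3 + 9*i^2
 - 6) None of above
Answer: 3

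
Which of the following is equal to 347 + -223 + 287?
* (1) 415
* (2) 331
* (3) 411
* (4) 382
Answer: 3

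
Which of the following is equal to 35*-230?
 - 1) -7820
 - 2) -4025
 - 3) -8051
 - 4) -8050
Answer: 4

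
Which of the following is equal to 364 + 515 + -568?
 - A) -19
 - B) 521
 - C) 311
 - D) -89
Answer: C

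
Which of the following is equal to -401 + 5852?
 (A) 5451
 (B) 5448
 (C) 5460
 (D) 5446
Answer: A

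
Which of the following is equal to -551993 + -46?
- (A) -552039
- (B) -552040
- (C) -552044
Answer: A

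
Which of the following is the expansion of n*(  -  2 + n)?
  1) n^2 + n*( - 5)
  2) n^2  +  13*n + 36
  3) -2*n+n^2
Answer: 3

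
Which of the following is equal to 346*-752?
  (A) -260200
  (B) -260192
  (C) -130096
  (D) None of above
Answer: B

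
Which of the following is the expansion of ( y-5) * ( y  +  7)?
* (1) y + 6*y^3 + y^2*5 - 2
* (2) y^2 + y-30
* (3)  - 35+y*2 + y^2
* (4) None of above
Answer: 3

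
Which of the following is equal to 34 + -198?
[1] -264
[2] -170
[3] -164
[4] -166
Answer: 3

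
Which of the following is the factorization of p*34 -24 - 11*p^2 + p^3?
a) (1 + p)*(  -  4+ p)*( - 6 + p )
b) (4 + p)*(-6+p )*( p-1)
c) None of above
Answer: c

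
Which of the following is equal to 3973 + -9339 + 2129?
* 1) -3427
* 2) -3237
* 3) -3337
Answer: 2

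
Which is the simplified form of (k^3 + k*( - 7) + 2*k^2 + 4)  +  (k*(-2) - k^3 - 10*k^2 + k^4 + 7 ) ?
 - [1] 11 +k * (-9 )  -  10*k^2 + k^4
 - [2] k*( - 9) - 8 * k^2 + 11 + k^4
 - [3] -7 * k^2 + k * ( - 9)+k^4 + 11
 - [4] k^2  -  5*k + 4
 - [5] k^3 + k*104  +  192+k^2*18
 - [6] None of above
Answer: 2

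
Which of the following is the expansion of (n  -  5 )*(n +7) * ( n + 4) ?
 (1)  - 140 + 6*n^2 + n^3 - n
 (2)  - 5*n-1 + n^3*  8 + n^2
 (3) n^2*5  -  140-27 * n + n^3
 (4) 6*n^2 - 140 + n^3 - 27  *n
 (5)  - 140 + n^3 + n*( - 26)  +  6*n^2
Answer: 4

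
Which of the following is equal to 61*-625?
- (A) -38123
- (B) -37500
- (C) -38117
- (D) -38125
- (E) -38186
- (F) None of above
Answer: D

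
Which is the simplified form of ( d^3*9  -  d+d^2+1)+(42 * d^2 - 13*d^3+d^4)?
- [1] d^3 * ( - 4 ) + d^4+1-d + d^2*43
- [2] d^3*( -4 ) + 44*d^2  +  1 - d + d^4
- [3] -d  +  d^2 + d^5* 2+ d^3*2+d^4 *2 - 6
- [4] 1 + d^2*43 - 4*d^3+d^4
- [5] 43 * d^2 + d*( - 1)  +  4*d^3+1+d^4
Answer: 1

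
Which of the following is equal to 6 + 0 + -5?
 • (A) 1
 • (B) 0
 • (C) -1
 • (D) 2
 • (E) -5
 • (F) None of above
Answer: A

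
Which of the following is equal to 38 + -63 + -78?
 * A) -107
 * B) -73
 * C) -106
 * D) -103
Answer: D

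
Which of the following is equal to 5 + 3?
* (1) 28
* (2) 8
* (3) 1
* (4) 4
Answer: 2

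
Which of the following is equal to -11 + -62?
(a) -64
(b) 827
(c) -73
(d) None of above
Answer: c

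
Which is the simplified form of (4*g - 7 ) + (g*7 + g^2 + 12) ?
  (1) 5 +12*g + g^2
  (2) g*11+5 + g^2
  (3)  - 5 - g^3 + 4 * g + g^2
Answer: 2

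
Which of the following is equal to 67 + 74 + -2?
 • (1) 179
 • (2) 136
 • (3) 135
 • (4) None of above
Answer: 4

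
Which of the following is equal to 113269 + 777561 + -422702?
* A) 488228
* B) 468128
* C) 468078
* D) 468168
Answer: B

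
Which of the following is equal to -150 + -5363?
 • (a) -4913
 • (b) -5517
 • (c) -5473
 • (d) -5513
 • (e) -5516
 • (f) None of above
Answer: d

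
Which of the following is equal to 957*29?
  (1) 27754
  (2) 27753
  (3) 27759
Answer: 2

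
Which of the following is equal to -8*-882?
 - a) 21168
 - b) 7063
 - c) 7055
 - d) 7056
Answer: d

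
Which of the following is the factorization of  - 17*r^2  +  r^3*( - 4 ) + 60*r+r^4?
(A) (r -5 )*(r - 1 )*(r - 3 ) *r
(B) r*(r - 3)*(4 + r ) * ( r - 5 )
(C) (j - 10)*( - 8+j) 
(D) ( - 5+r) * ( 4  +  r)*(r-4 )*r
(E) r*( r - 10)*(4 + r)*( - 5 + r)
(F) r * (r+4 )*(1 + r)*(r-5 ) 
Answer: B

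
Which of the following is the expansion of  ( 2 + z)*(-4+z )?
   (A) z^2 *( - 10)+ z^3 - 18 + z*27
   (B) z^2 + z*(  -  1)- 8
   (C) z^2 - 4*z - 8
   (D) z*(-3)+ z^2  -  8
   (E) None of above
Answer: E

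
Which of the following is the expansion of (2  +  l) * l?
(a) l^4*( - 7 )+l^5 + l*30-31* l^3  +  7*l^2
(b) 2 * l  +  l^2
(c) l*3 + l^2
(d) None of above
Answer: b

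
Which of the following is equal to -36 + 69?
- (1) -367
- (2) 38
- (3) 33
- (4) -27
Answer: 3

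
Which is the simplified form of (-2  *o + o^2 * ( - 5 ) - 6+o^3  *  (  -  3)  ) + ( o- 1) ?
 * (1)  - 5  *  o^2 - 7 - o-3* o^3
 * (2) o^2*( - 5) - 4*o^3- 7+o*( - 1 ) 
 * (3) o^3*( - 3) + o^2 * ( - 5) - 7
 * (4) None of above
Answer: 1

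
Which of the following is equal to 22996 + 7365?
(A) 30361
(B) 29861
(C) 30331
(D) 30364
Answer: A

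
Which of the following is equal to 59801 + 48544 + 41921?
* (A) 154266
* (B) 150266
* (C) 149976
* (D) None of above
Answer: B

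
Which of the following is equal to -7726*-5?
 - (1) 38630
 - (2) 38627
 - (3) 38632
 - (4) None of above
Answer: 1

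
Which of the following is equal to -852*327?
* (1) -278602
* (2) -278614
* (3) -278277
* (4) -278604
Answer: 4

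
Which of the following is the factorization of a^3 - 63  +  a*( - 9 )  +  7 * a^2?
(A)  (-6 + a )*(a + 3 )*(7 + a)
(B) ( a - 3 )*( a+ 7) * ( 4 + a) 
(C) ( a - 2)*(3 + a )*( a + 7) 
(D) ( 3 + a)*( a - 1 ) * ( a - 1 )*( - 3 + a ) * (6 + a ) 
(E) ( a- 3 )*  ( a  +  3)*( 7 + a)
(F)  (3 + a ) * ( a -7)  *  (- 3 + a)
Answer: E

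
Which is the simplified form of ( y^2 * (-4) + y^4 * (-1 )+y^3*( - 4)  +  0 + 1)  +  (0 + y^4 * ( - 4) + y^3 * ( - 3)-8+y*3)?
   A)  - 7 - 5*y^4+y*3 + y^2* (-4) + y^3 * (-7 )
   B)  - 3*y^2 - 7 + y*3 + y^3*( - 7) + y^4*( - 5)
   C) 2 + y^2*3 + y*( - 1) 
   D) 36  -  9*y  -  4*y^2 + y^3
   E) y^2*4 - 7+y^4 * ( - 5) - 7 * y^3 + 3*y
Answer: A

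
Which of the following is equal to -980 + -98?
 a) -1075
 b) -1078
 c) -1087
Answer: b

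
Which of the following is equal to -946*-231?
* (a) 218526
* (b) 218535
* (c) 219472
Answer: a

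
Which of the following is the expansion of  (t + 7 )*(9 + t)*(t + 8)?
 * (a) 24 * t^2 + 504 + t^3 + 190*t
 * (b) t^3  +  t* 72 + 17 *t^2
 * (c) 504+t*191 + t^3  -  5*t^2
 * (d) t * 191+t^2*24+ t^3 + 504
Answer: d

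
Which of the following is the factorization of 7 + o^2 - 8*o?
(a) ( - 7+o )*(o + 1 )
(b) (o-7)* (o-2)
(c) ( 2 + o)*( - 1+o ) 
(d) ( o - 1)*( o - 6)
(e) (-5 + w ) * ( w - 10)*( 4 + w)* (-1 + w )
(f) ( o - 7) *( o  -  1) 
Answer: f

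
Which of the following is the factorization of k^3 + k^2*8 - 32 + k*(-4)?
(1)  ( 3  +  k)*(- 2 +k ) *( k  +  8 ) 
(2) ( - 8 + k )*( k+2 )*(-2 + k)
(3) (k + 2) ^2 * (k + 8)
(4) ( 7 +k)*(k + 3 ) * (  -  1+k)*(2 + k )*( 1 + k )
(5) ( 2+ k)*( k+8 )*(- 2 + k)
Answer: 5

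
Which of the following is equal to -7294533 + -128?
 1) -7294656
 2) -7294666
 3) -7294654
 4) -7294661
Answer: 4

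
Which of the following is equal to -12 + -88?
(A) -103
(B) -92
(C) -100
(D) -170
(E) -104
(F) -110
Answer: C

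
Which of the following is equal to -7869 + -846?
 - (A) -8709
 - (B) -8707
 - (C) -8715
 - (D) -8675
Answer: C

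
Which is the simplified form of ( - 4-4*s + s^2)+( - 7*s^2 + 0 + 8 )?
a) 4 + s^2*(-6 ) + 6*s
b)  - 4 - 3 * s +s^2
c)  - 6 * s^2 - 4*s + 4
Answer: c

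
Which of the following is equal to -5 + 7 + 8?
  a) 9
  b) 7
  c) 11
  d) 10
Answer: d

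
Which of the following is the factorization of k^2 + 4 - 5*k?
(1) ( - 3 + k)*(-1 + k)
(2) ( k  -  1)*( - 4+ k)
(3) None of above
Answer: 2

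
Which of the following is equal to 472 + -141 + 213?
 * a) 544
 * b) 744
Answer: a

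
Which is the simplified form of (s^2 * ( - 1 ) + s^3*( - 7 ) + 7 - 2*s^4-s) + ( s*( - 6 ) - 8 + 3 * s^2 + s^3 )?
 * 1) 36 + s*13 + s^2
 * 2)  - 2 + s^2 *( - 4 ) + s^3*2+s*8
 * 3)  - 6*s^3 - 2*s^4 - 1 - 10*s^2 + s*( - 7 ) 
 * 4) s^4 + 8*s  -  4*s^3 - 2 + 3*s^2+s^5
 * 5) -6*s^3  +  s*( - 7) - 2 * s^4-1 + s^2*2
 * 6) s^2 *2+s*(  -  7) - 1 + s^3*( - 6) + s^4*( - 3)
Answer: 5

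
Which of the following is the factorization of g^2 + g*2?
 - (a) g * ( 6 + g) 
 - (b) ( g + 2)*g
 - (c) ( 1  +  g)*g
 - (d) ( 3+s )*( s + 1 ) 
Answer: b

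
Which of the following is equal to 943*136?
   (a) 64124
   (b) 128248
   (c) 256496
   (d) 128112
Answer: b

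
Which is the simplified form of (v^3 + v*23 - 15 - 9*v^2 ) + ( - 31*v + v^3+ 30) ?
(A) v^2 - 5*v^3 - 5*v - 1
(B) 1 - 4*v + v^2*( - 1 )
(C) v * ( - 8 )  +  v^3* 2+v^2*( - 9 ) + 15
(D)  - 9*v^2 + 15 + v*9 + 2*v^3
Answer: C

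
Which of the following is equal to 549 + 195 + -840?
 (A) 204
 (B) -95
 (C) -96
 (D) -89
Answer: C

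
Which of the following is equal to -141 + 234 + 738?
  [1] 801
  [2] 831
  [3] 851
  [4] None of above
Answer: 2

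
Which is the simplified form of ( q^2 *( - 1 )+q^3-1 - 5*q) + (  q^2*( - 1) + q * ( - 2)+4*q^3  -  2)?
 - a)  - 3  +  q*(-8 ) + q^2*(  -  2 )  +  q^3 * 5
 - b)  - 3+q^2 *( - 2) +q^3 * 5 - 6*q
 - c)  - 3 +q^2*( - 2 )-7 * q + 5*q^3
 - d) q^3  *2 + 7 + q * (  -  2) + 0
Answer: c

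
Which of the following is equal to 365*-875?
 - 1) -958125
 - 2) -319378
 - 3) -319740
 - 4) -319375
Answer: 4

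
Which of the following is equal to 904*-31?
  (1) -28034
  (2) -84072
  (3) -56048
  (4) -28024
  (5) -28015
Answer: 4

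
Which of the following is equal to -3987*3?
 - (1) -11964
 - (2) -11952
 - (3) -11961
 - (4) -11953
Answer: 3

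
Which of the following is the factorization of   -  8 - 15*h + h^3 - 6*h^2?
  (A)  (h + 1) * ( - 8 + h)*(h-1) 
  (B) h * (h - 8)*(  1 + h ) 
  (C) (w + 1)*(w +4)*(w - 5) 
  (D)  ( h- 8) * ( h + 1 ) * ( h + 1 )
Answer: D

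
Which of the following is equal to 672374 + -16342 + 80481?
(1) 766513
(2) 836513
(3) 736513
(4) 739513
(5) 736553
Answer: 3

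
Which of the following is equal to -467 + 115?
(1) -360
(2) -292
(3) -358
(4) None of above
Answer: 4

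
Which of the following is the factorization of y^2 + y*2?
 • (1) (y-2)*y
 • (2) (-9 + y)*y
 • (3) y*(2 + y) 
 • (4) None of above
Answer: 3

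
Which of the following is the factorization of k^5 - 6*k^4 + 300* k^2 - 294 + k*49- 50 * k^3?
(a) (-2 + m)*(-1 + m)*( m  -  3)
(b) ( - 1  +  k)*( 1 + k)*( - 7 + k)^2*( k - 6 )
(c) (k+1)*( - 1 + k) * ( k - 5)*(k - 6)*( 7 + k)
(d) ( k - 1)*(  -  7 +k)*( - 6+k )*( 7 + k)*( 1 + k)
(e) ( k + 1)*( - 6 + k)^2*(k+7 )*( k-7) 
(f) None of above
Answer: d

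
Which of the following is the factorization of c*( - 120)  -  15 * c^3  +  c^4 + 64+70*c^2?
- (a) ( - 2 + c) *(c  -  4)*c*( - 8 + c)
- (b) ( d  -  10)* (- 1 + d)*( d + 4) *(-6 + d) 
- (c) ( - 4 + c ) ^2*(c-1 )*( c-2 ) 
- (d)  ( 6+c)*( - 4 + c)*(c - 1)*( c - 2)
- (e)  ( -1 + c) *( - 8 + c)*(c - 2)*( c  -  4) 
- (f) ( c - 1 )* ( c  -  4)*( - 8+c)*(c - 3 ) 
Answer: e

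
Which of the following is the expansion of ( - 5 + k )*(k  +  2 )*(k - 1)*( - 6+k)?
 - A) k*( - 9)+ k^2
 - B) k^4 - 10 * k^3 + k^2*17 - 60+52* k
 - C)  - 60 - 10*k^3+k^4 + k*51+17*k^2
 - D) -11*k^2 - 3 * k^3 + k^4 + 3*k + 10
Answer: B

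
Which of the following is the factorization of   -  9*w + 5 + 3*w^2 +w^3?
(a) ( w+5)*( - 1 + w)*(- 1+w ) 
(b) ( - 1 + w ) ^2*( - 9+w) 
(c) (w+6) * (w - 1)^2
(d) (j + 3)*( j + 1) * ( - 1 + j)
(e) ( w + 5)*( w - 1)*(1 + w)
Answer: a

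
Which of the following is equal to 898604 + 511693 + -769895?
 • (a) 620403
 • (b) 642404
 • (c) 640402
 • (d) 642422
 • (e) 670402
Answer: c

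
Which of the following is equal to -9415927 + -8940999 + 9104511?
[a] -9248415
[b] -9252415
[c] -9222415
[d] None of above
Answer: b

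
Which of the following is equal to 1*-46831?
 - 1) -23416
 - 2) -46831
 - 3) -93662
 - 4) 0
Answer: 2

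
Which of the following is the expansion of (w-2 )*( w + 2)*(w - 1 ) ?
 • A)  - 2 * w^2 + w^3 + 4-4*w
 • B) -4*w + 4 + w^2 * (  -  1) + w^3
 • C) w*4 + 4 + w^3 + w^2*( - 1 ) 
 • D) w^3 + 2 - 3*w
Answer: B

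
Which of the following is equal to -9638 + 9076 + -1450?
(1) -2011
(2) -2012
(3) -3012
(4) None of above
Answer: 2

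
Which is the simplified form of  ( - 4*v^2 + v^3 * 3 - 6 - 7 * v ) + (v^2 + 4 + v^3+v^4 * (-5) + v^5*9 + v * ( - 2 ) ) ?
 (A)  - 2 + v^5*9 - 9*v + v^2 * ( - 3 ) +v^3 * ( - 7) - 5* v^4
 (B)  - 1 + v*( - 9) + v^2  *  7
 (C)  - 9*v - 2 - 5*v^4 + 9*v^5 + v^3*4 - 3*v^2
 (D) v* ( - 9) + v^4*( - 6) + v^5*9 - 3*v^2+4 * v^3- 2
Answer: C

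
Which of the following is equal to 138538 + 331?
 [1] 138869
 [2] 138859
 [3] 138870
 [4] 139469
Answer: 1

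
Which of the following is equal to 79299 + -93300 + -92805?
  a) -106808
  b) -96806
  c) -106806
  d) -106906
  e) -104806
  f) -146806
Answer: c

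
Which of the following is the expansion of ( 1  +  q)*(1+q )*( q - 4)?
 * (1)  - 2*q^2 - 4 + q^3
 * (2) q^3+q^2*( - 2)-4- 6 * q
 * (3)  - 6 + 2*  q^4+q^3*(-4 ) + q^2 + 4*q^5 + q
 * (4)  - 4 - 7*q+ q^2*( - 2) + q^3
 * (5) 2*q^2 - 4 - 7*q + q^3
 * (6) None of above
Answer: 4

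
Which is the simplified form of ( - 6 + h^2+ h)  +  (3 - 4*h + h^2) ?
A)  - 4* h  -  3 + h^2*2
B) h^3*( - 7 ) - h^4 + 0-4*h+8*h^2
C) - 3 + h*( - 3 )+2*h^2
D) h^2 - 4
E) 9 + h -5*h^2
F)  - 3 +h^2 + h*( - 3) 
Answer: C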